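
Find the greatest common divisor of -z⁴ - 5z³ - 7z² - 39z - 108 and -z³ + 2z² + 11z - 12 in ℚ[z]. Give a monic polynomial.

z + 3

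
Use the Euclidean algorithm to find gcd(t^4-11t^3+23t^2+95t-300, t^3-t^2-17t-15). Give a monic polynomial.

t^2-2t-15

By polynomial division,
  t^4-11t^3+23t^2+95t-300 = (t-10)(t^3-t^2-17t-15) + (30t^2-60t-450)
  t^3-t^2-17t-15 = ((1/30)t+1/30)(30t^2-60t-450) + (0)
Last nonzero remainder: 30t^2-60t-450. Dividing through by 30 gives the monic gcd t^2-2t-15.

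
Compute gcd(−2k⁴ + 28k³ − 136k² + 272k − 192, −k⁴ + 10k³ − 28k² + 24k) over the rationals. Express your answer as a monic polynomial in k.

k³ − 10k² + 28k − 24

By polynomial division,
  −2k⁴ + 28k³ − 136k² + 272k − 192 = (2)(−k⁴ + 10k³ − 28k² + 24k) + (8k³ − 80k² + 224k − 192)
  −k⁴ + 10k³ − 28k² + 24k = (−(1/8)k)(8k³ − 80k² + 224k − 192) + (0)
Last nonzero remainder: 8k³ − 80k² + 224k − 192. Dividing through by 8 gives the monic gcd k³ − 10k² + 28k − 24.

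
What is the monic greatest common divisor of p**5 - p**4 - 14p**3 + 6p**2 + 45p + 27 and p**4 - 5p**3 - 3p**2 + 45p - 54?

Apply the Euclidean algorithm:
  p**5 - p**4 - 14p**3 + 6p**2 + 45p + 27 = (p + 4)(p**4 - 5p**3 - 3p**2 + 45p - 54) + (9p**3 - 27p**2 - 81p + 243)
  p**4 - 5p**3 - 3p**2 + 45p - 54 = ((1/9)p - 2/9)(9p**3 - 27p**2 - 81p + 243) + (0)
Last nonzero remainder: 9p**3 - 27p**2 - 81p + 243. Dividing through by 9 gives the monic gcd p**3 - 3p**2 - 9p + 27.

p**3 - 3p**2 - 9p + 27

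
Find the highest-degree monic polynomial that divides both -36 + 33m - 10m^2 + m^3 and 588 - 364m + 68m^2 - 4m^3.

Apply the Euclidean algorithm:
  m^3 - 10m^2 + 33m - 36 = (-1/4)(-4m^3 + 68m^2 - 364m + 588) + (7m^2 - 58m + 111)
  -4m^3 + 68m^2 - 364m + 588 = (-(4/7)m + 244/49)(7m^2 - 58m + 111) + (-(576/49)m + 1728/49)
  7m^2 - 58m + 111 = (-(343/576)m + 1813/576)(-(576/49)m + 1728/49) + (0)
Last nonzero remainder: -(576/49)m + 1728/49. Dividing through by -576/49 gives the monic gcd m - 3.

-3 + m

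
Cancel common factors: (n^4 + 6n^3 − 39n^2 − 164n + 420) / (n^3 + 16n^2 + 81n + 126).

Euclidean algorithm in ℚ[n]:
  n^4 + 6n^3 − 39n^2 − 164n + 420 = (n − 10)(n^3 + 16n^2 + 81n + 126) + (40n^2 + 520n + 1680)
  n^3 + 16n^2 + 81n + 126 = ((1/40)n + 3/40)(40n^2 + 520n + 1680) + (0)
Last nonzero remainder: 40n^2 + 520n + 1680. Dividing through by 40 gives the monic gcd n^2 + 13n + 42.
Cancel n^2 + 13n + 42 from numerator and denominator to get the reduced form.

(n^2 − 7n + 10)/(n + 3)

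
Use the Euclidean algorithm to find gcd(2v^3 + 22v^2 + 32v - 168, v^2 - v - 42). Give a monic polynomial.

v + 6

Euclidean algorithm in ℚ[v]:
  2v^3 + 22v^2 + 32v - 168 = (2v + 24)(v^2 - v - 42) + (140v + 840)
  v^2 - v - 42 = ((1/140)v - 1/20)(140v + 840) + (0)
Last nonzero remainder: 140v + 840. Dividing through by 140 gives the monic gcd v + 6.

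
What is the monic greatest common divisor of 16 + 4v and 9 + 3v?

1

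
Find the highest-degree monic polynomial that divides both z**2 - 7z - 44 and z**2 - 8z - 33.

Repeated division with remainder:
  z**2 - 7z - 44 = (z**2 - 8z - 33) + (z - 11)
  z**2 - 8z - 33 = (z + 3)(z - 11) + (0)
The last nonzero remainder z - 11 is already monic.

z - 11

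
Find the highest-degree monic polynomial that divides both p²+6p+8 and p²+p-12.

p+4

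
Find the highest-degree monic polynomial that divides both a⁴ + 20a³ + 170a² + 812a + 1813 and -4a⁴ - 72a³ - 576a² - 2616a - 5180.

Euclidean algorithm in ℚ[a]:
  a⁴ + 20a³ + 170a² + 812a + 1813 = (-1/4)(-4a⁴ - 72a³ - 576a² - 2616a - 5180) + (2a³ + 26a² + 158a + 518)
  -4a⁴ - 72a³ - 576a² - 2616a - 5180 = (-2a - 10)(2a³ + 26a² + 158a + 518) + (0)
Last nonzero remainder: 2a³ + 26a² + 158a + 518. Dividing through by 2 gives the monic gcd a³ + 13a² + 79a + 259.

a³ + 13a² + 79a + 259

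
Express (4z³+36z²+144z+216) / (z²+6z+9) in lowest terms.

Apply the Euclidean algorithm:
  4z³+36z²+144z+216 = (4z+12)(z²+6z+9) + (36z+108)
  z²+6z+9 = ((1/36)z+1/12)(36z+108) + (0)
Last nonzero remainder: 36z+108. Dividing through by 36 gives the monic gcd z+3.
Cancel z+3 from numerator and denominator to get the reduced form.

(4z²+24z+72)/(z+3)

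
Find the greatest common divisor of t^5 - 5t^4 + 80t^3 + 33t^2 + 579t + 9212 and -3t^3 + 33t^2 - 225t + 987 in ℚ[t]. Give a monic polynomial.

Repeated division with remainder:
  t^5 - 5t^4 + 80t^3 + 33t^2 + 579t + 9212 = (-(1/3)t^2 - 2t - 71/3)(-3t^3 + 33t^2 - 225t + 987) + (693t^2 - 2772t + 32571)
  -3t^3 + 33t^2 - 225t + 987 = (-(1/231)t + 1/33)(693t^2 - 2772t + 32571) + (0)
Last nonzero remainder: 693t^2 - 2772t + 32571. Dividing through by 693 gives the monic gcd t^2 - 4t + 47.

t^2 - 4t + 47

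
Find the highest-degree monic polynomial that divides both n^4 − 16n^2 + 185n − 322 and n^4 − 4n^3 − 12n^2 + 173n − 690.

By polynomial division,
  n^4 − 16n^2 + 185n − 322 = (n^4 − 4n^3 − 12n^2 + 173n − 690) + (4n^3 − 4n^2 + 12n + 368)
  n^4 − 4n^3 − 12n^2 + 173n − 690 = ((1/4)n − 3/4)(4n^3 − 4n^2 + 12n + 368) + (−18n^2 + 90n − 414)
  4n^3 − 4n^2 + 12n + 368 = (−(2/9)n − 8/9)(−18n^2 + 90n − 414) + (0)
Last nonzero remainder: −18n^2 + 90n − 414. Dividing through by −18 gives the monic gcd n^2 − 5n + 23.

n^2 − 5n + 23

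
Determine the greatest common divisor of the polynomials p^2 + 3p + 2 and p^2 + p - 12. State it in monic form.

1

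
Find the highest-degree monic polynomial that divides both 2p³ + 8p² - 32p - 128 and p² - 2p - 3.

Apply the Euclidean algorithm:
  2p³ + 8p² - 32p - 128 = (2p + 12)(p² - 2p - 3) + (-2p - 92)
  p² - 2p - 3 = (-(1/2)p + 24)(-2p - 92) + (2205)
  -2p - 92 = (-(2/2205)p - 92/2205)(2205) + (0)
The last nonzero remainder is the constant 2205, so the polynomials are coprime and gcd = 1.

1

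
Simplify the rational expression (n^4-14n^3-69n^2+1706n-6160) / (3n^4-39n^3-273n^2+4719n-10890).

Apply the Euclidean algorithm:
  n^4-14n^3-69n^2+1706n-6160 = (1/3)(3n^4-39n^3-273n^2+4719n-10890) + (-n^3+22n^2+133n-2530)
  3n^4-39n^3-273n^2+4719n-10890 = (-3n-27)(-n^3+22n^2+133n-2530) + (720n^2+720n-79200)
  -n^3+22n^2+133n-2530 = (-(1/720)n+23/720)(720n^2+720n-79200) + (0)
Last nonzero remainder: 720n^2+720n-79200. Dividing through by 720 gives the monic gcd n^2+n-110.
Cancel n^2+n-110 from numerator and denominator to get the reduced form.

(n^2-15n+56)/(3n^2-42n+99)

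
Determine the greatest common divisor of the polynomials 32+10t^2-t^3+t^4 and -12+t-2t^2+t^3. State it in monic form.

4+t+t^2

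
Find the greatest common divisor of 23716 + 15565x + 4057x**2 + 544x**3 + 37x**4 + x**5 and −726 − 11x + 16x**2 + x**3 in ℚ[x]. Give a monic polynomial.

Repeated division with remainder:
  x**5 + 37x**4 + 544x**3 + 4057x**2 + 15565x + 23716 = (x**2 + 21x + 219)(x**3 + 16x**2 − 11x − 726) + (1510x**2 + 33220x + 182710)
  x**3 + 16x**2 − 11x − 726 = ((1/1510)x − 3/755)(1510x**2 + 33220x + 182710) + (0)
Last nonzero remainder: 1510x**2 + 33220x + 182710. Dividing through by 1510 gives the monic gcd x**2 + 22x + 121.

121 + 22x + x**2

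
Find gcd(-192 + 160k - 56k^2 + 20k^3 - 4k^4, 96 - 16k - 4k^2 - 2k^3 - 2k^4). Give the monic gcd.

Euclidean algorithm in ℚ[k]:
  -4k^4 + 20k^3 - 56k^2 + 160k - 192 = (2)(-2k^4 - 2k^3 - 4k^2 - 16k + 96) + (24k^3 - 48k^2 + 192k - 384)
  -2k^4 - 2k^3 - 4k^2 - 16k + 96 = (-(1/12)k - 1/4)(24k^3 - 48k^2 + 192k - 384) + (0)
Last nonzero remainder: 24k^3 - 48k^2 + 192k - 384. Dividing through by 24 gives the monic gcd k^3 - 2k^2 + 8k - 16.

-16 + 8k - 2k^2 + k^3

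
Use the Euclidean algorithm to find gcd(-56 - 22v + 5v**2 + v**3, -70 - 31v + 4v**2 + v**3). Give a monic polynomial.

Apply the Euclidean algorithm:
  v**3 + 5v**2 - 22v - 56 = (v**3 + 4v**2 - 31v - 70) + (v**2 + 9v + 14)
  v**3 + 4v**2 - 31v - 70 = (v - 5)(v**2 + 9v + 14) + (0)
The last nonzero remainder v**2 + 9v + 14 is already monic.

14 + 9v + v**2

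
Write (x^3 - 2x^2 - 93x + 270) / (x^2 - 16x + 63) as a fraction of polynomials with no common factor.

Repeated division with remainder:
  x^3 - 2x^2 - 93x + 270 = (x + 14)(x^2 - 16x + 63) + (68x - 612)
  x^2 - 16x + 63 = ((1/68)x - 7/68)(68x - 612) + (0)
Last nonzero remainder: 68x - 612. Dividing through by 68 gives the monic gcd x - 9.
Cancel x - 9 from numerator and denominator to get the reduced form.

(x^2 + 7x - 30)/(x - 7)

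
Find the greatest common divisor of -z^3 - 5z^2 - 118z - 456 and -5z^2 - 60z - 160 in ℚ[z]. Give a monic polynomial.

Repeated division with remainder:
  -z^3 - 5z^2 - 118z - 456 = ((1/5)z - 7/5)(-5z^2 - 60z - 160) + (-170z - 680)
  -5z^2 - 60z - 160 = ((1/34)z + 4/17)(-170z - 680) + (0)
Last nonzero remainder: -170z - 680. Dividing through by -170 gives the monic gcd z + 4.

z + 4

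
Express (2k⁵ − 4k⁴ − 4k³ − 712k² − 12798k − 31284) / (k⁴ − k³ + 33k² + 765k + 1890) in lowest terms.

(2k³ − 22k² + 158k − 1738)/(k² − 10k + 105)

By polynomial division,
  2k⁵ − 4k⁴ − 4k³ − 712k² − 12798k − 31284 = (2k − 2)(k⁴ − k³ + 33k² + 765k + 1890) + (−72k³ − 2176k² − 15048k − 27504)
  k⁴ − k³ + 33k² + 765k + 1890 = (−(1/72)k + 281/648)(−72k³ − 2176k² − 15048k − 27504) + ((62176/81)k² + (62176/9)k + 124352/9)
  −72k³ − 2176k² − 15048k − 27504 = (−(729/7772)k − 15471/7772)((62176/81)k² + (62176/9)k + 124352/9) + (0)
Last nonzero remainder: (62176/81)k² + (62176/9)k + 124352/9. Dividing through by 62176/81 gives the monic gcd k² + 9k + 18.
Cancel k² + 9k + 18 from numerator and denominator to get the reduced form.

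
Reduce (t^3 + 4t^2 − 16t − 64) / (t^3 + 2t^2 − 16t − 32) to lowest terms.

Apply the Euclidean algorithm:
  t^3 + 4t^2 − 16t − 64 = (t^3 + 2t^2 − 16t − 32) + (2t^2 − 32)
  t^3 + 2t^2 − 16t − 32 = ((1/2)t + 1)(2t^2 − 32) + (0)
Last nonzero remainder: 2t^2 − 32. Dividing through by 2 gives the monic gcd t^2 − 16.
Cancel t^2 − 16 from numerator and denominator to get the reduced form.

(t + 4)/(t + 2)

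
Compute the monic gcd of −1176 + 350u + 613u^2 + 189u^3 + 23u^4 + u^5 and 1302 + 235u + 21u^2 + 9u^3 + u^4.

42 + 13u + u^2

Repeated division with remainder:
  u^5 + 23u^4 + 189u^3 + 613u^2 + 350u − 1176 = (u + 14)(u^4 + 9u^3 + 21u^2 + 235u + 1302) + (42u^3 + 84u^2 − 4242u − 19404)
  u^4 + 9u^3 + 21u^2 + 235u + 1302 = ((1/42)u + 1/6)(42u^3 + 84u^2 − 4242u − 19404) + (108u^2 + 1404u + 4536)
  42u^3 + 84u^2 − 4242u − 19404 = ((7/18)u − 77/18)(108u^2 + 1404u + 4536) + (0)
Last nonzero remainder: 108u^2 + 1404u + 4536. Dividing through by 108 gives the monic gcd u^2 + 13u + 42.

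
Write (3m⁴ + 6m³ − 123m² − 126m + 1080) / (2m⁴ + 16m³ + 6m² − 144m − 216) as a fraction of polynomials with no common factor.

Euclidean algorithm in ℚ[m]:
  3m⁴ + 6m³ − 123m² − 126m + 1080 = (3/2)(2m⁴ + 16m³ + 6m² − 144m − 216) + (−18m³ − 132m² + 90m + 1404)
  2m⁴ + 16m³ + 6m² − 144m − 216 = (−(1/9)m − 2/27)(−18m³ − 132m² + 90m + 1404) + ((56/9)m² + (56/3)m − 112)
  −18m³ − 132m² + 90m + 1404 = (−(81/28)m − 351/28)((56/9)m² + (56/3)m − 112) + (0)
Last nonzero remainder: (56/9)m² + (56/3)m − 112. Dividing through by 56/9 gives the monic gcd m² + 3m − 18.
Cancel m² + 3m − 18 from numerator and denominator to get the reduced form.

(3m² − 3m − 60)/(2m² + 10m + 12)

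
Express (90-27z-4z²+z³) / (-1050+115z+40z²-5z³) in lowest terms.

(3-z)/(-35+5z)

Apply the Euclidean algorithm:
  z³-4z²-27z+90 = (-1/5)(-5z³+40z²+115z-1050) + (4z²-4z-120)
  -5z³+40z²+115z-1050 = (-(5/4)z+35/4)(4z²-4z-120) + (0)
Last nonzero remainder: 4z²-4z-120. Dividing through by 4 gives the monic gcd z²-z-30.
Cancel z²-z-30 from numerator and denominator to get the reduced form.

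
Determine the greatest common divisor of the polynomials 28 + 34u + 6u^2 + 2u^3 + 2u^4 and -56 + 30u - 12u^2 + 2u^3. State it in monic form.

By polynomial division,
  2u^4 + 2u^3 + 6u^2 + 34u + 28 = (u + 7)(2u^3 - 12u^2 + 30u - 56) + (60u^2 - 120u + 420)
  2u^3 - 12u^2 + 30u - 56 = ((1/30)u - 2/15)(60u^2 - 120u + 420) + (0)
Last nonzero remainder: 60u^2 - 120u + 420. Dividing through by 60 gives the monic gcd u^2 - 2u + 7.

7 - 2u + u^2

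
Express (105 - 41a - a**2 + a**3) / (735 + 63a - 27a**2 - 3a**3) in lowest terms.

Euclidean algorithm in ℚ[a]:
  a**3 - a**2 - 41a + 105 = (-1/3)(-3a**3 - 27a**2 + 63a + 735) + (-10a**2 - 20a + 350)
  -3a**3 - 27a**2 + 63a + 735 = ((3/10)a + 21/10)(-10a**2 - 20a + 350) + (0)
Last nonzero remainder: -10a**2 - 20a + 350. Dividing through by -10 gives the monic gcd a**2 + 2a - 35.
Cancel a**2 + 2a - 35 from numerator and denominator to get the reduced form.

(3 - a)/(21 + 3a)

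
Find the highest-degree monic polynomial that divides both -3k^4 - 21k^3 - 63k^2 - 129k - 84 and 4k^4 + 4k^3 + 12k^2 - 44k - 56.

Euclidean algorithm in ℚ[k]:
  -3k^4 - 21k^3 - 63k^2 - 129k - 84 = (-3/4)(4k^4 + 4k^3 + 12k^2 - 44k - 56) + (-18k^3 - 54k^2 - 162k - 126)
  4k^4 + 4k^3 + 12k^2 - 44k - 56 = (-(2/9)k + 4/9)(-18k^3 - 54k^2 - 162k - 126) + (0)
Last nonzero remainder: -18k^3 - 54k^2 - 162k - 126. Dividing through by -18 gives the monic gcd k^3 + 3k^2 + 9k + 7.

k^3 + 3k^2 + 9k + 7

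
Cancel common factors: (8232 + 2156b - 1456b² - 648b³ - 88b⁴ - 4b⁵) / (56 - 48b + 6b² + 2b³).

By polynomial division,
  -4b⁵ - 88b⁴ - 648b³ - 1456b² + 2156b + 8232 = (-2b² - 38b - 258)(2b³ + 6b² - 48b + 56) + (-1620b² - 8100b + 22680)
  2b³ + 6b² - 48b + 56 = (-(1/810)b + 1/405)(-1620b² - 8100b + 22680) + (0)
Last nonzero remainder: -1620b² - 8100b + 22680. Dividing through by -1620 gives the monic gcd b² + 5b - 14.
Cancel b² + 5b - 14 from numerator and denominator to get the reduced form.

(-294 - 182b - 34b² - 2b³)/(-2 + b)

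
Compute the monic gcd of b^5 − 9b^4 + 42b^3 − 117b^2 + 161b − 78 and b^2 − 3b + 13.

Euclidean algorithm in ℚ[b]:
  b^5 − 9b^4 + 42b^3 − 117b^2 + 161b − 78 = (b^3 − 6b^2 + 11b − 6)(b^2 − 3b + 13) + (0)
The last nonzero remainder b^2 − 3b + 13 is already monic.

b^2 − 3b + 13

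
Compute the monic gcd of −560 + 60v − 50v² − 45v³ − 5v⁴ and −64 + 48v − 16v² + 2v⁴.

Euclidean algorithm in ℚ[v]:
  −5v⁴ − 45v³ − 50v² + 60v − 560 = (−5/2)(2v⁴ − 16v² + 48v − 64) + (−45v³ − 90v² + 180v − 720)
  2v⁴ − 16v² + 48v − 64 = (−(2/45)v + 4/45)(−45v³ − 90v² + 180v − 720) + (0)
Last nonzero remainder: −45v³ − 90v² + 180v − 720. Dividing through by −45 gives the monic gcd v³ + 2v² − 4v + 16.

16 − 4v + 2v² + v³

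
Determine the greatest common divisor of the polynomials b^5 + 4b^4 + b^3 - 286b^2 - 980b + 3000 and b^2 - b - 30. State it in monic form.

Euclidean algorithm in ℚ[b]:
  b^5 + 4b^4 + b^3 - 286b^2 - 980b + 3000 = (b^3 + 5b^2 + 36b - 100)(b^2 - b - 30) + (0)
The last nonzero remainder b^2 - b - 30 is already monic.

b^2 - b - 30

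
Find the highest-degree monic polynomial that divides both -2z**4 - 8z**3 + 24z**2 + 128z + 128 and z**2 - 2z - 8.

z**2 - 2z - 8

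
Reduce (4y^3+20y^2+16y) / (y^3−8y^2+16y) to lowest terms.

Euclidean algorithm in ℚ[y]:
  4y^3+20y^2+16y = (4)(y^3−8y^2+16y) + (52y^2−48y)
  y^3−8y^2+16y = ((1/52)y−23/169)(52y^2−48y) + ((1600/169)y)
  52y^2−48y = ((2197/400)y−507/100)((1600/169)y) + (0)
Last nonzero remainder: (1600/169)y. Dividing through by 1600/169 gives the monic gcd y.
Cancel y from numerator and denominator to get the reduced form.

(4y^2+20y+16)/(y^2−8y+16)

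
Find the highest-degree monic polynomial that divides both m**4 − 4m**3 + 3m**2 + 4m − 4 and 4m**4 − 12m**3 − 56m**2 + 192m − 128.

Euclidean algorithm in ℚ[m]:
  m**4 − 4m**3 + 3m**2 + 4m − 4 = (1/4)(4m**4 − 12m**3 − 56m**2 + 192m − 128) + (−m**3 + 17m**2 − 44m + 28)
  4m**4 − 12m**3 − 56m**2 + 192m − 128 = (−4m − 56)(−m**3 + 17m**2 − 44m + 28) + (720m**2 − 2160m + 1440)
  −m**3 + 17m**2 − 44m + 28 = (−(1/720)m + 7/360)(720m**2 − 2160m + 1440) + (0)
Last nonzero remainder: 720m**2 − 2160m + 1440. Dividing through by 720 gives the monic gcd m**2 − 3m + 2.

m**2 − 3m + 2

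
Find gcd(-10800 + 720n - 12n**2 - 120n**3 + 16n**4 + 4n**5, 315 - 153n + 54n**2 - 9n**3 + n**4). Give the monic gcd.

Repeated division with remainder:
  4n**5 + 16n**4 - 120n**3 - 12n**2 + 720n - 10800 = (4n + 52)(n**4 - 9n**3 + 54n**2 - 153n + 315) + (132n**3 - 2208n**2 + 7416n - 27180)
  n**4 - 9n**3 + 54n**2 - 153n + 315 = ((1/132)n + 85/1452)(132n**3 - 2208n**2 + 7416n - 27180) + ((15376/121)n**2 - (46128/121)n + 230640/121)
  132n**3 - 2208n**2 + 7416n - 27180 = ((3993/3844)n - 54813/3844)((15376/121)n**2 - (46128/121)n + 230640/121) + (0)
Last nonzero remainder: (15376/121)n**2 - (46128/121)n + 230640/121. Dividing through by 15376/121 gives the monic gcd n**2 - 3n + 15.

15 - 3n + n**2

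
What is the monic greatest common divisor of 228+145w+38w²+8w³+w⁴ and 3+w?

3+w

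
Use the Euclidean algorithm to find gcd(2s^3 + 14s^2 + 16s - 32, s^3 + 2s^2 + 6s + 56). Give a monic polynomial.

s + 4

Repeated division with remainder:
  2s^3 + 14s^2 + 16s - 32 = (2)(s^3 + 2s^2 + 6s + 56) + (10s^2 + 4s - 144)
  s^3 + 2s^2 + 6s + 56 = ((1/10)s + 4/25)(10s^2 + 4s - 144) + ((494/25)s + 1976/25)
  10s^2 + 4s - 144 = ((125/247)s - 450/247)((494/25)s + 1976/25) + (0)
Last nonzero remainder: (494/25)s + 1976/25. Dividing through by 494/25 gives the monic gcd s + 4.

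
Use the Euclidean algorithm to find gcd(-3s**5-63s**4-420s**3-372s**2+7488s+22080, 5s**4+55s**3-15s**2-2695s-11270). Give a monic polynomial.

Euclidean algorithm in ℚ[s]:
  -3s**5-63s**4-420s**3-372s**2+7488s+22080 = (-(3/5)s-6)(5s**4+55s**3-15s**2-2695s-11270) + (-99s**3-2079s**2-15444s-45540)
  5s**4+55s**3-15s**2-2695s-11270 = (-(5/99)s+50/99)(-99s**3-2079s**2-15444s-45540) + (255s**2+2805s+11730)
  -99s**3-2079s**2-15444s-45540 = (-(33/85)s-66/17)(255s**2+2805s+11730) + (0)
Last nonzero remainder: 255s**2+2805s+11730. Dividing through by 255 gives the monic gcd s**2+11s+46.

s**2+11s+46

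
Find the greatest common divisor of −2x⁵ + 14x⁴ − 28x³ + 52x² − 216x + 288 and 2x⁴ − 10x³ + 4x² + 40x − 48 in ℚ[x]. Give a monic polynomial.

x² − 5x + 6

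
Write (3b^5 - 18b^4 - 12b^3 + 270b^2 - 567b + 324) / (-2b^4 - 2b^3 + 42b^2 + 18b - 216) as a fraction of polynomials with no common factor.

(-3b^2 + 12b - 9)/(2b + 6)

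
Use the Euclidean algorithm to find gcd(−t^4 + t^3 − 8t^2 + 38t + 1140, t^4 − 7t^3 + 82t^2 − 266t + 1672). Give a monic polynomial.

By polynomial division,
  −t^4 + t^3 − 8t^2 + 38t + 1140 = (−1)(t^4 − 7t^3 + 82t^2 − 266t + 1672) + (−6t^3 + 74t^2 − 228t + 2812)
  t^4 − 7t^3 + 82t^2 − 266t + 1672 = (−(1/6)t − 8/9)(−6t^3 + 74t^2 − 228t + 2812) + ((988/9)t^2 + 37544/9)
  −6t^3 + 74t^2 − 228t + 2812 = (−(27/494)t + 333/494)((988/9)t^2 + 37544/9) + (0)
Last nonzero remainder: (988/9)t^2 + 37544/9. Dividing through by 988/9 gives the monic gcd t^2 + 38.

t^2 + 38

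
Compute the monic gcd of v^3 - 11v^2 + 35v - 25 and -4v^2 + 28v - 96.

By polynomial division,
  v^3 - 11v^2 + 35v - 25 = (-(1/4)v + 1)(-4v^2 + 28v - 96) + (-17v + 71)
  -4v^2 + 28v - 96 = ((4/17)v - 192/289)(-17v + 71) + (-14112/289)
  -17v + 71 = ((4913/14112)v - 20519/14112)(-14112/289) + (0)
The last nonzero remainder is the constant -14112/289, so the polynomials are coprime and gcd = 1.

1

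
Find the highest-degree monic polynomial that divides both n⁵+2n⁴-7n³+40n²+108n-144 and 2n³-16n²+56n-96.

n²-4n+12

Apply the Euclidean algorithm:
  n⁵+2n⁴-7n³+40n²+108n-144 = ((1/2)n²+5n+45/2)(2n³-16n²+56n-96) + (168n²-672n+2016)
  2n³-16n²+56n-96 = ((1/84)n-1/21)(168n²-672n+2016) + (0)
Last nonzero remainder: 168n²-672n+2016. Dividing through by 168 gives the monic gcd n²-4n+12.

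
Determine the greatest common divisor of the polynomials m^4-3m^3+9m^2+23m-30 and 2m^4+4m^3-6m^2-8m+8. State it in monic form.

m^2+m-2

Euclidean algorithm in ℚ[m]:
  m^4-3m^3+9m^2+23m-30 = (1/2)(2m^4+4m^3-6m^2-8m+8) + (-5m^3+12m^2+27m-34)
  2m^4+4m^3-6m^2-8m+8 = (-(2/5)m-44/25)(-5m^3+12m^2+27m-34) + ((648/25)m^2+(648/25)m-1296/25)
  -5m^3+12m^2+27m-34 = (-(125/648)m+425/648)((648/25)m^2+(648/25)m-1296/25) + (0)
Last nonzero remainder: (648/25)m^2+(648/25)m-1296/25. Dividing through by 648/25 gives the monic gcd m^2+m-2.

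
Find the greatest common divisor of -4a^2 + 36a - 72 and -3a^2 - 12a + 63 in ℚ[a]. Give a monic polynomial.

Apply the Euclidean algorithm:
  -4a^2 + 36a - 72 = (4/3)(-3a^2 - 12a + 63) + (52a - 156)
  -3a^2 - 12a + 63 = (-(3/52)a - 21/52)(52a - 156) + (0)
Last nonzero remainder: 52a - 156. Dividing through by 52 gives the monic gcd a - 3.

a - 3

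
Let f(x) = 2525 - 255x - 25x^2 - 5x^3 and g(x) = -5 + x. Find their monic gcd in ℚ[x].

-5 + x

Repeated division with remainder:
  -5x^3 - 25x^2 - 255x + 2525 = (-5x^2 - 50x - 505)(x - 5) + (0)
The last nonzero remainder x - 5 is already monic.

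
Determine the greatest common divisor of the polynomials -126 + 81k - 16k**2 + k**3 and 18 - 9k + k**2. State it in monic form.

18 - 9k + k**2

Repeated division with remainder:
  k**3 - 16k**2 + 81k - 126 = (k - 7)(k**2 - 9k + 18) + (0)
The last nonzero remainder k**2 - 9k + 18 is already monic.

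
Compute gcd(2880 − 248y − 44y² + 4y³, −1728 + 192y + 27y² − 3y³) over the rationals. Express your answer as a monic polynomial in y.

−72 − y + y²

By polynomial division,
  4y³ − 44y² − 248y + 2880 = (−4/3)(−3y³ + 27y² + 192y − 1728) + (−8y² + 8y + 576)
  −3y³ + 27y² + 192y − 1728 = ((3/8)y − 3)(−8y² + 8y + 576) + (0)
Last nonzero remainder: −8y² + 8y + 576. Dividing through by −8 gives the monic gcd y² − y − 72.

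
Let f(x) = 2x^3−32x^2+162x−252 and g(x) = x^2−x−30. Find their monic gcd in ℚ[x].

Apply the Euclidean algorithm:
  2x^3−32x^2+162x−252 = (2x−30)(x^2−x−30) + (192x−1152)
  x^2−x−30 = ((1/192)x+5/192)(192x−1152) + (0)
Last nonzero remainder: 192x−1152. Dividing through by 192 gives the monic gcd x−6.

x−6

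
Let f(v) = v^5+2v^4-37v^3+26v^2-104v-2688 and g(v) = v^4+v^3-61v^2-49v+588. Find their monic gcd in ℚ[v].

v^2+11v+28

Euclidean algorithm in ℚ[v]:
  v^5+2v^4-37v^3+26v^2-104v-2688 = (v+1)(v^4+v^3-61v^2-49v+588) + (23v^3+136v^2-643v-3276)
  v^4+v^3-61v^2-49v+588 = ((1/23)v-113/529)(23v^3+136v^2-643v-3276) + (-(2112/529)v^2-(23232/529)v-59136/529)
  23v^3+136v^2-643v-3276 = (-(12167/2112)v+20631/704)(-(2112/529)v^2-(23232/529)v-59136/529) + (0)
Last nonzero remainder: -(2112/529)v^2-(23232/529)v-59136/529. Dividing through by -2112/529 gives the monic gcd v^2+11v+28.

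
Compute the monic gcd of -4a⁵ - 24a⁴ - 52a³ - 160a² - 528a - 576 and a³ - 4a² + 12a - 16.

a² - 2a + 8

By polynomial division,
  -4a⁵ - 24a⁴ - 52a³ - 160a² - 528a - 576 = (-4a² - 40a - 164)(a³ - 4a² + 12a - 16) + (-400a² + 800a - 3200)
  a³ - 4a² + 12a - 16 = (-(1/400)a + 1/200)(-400a² + 800a - 3200) + (0)
Last nonzero remainder: -400a² + 800a - 3200. Dividing through by -400 gives the monic gcd a² - 2a + 8.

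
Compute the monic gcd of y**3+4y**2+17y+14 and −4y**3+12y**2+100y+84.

By polynomial division,
  y**3+4y**2+17y+14 = (−1/4)(−4y**3+12y**2+100y+84) + (7y**2+42y+35)
  −4y**3+12y**2+100y+84 = (−(4/7)y+36/7)(7y**2+42y+35) + (−96y−96)
  7y**2+42y+35 = (−(7/96)y−35/96)(−96y−96) + (0)
Last nonzero remainder: −96y−96. Dividing through by −96 gives the monic gcd y+1.

y+1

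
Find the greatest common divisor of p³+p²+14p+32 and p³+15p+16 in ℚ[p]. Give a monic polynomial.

p²-p+16

By polynomial division,
  p³+p²+14p+32 = (p³+15p+16) + (p²-p+16)
  p³+15p+16 = (p+1)(p²-p+16) + (0)
The last nonzero remainder p²-p+16 is already monic.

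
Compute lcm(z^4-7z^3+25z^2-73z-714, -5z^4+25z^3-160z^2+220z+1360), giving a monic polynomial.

z^6-9z^5+31z^4-67z^3-768z^2+2012z+5712

Repeated division with remainder:
  z^4-7z^3+25z^2-73z-714 = (-1/5)(-5z^4+25z^3-160z^2+220z+1360) + (-2z^3-7z^2-29z-442)
  -5z^4+25z^3-160z^2+220z+1360 = ((5/2)z-85/4)(-2z^3-7z^2-29z-442) + (-(945/4)z^2+(2835/4)z-16065/2)
  -2z^3-7z^2-29z-442 = ((8/945)z+52/945)(-(945/4)z^2+(2835/4)z-16065/2) + (0)
Last nonzero remainder: -(945/4)z^2+(2835/4)z-16065/2. Dividing through by -945/4 gives the monic gcd z^2-3z+34.
Then lcm(f, g) = f·g / gcd(f, g); expanding and making the result monic gives the answer.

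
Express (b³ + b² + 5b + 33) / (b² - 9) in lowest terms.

(b² - 2b + 11)/(b - 3)

Apply the Euclidean algorithm:
  b³ + b² + 5b + 33 = (b + 1)(b² - 9) + (14b + 42)
  b² - 9 = ((1/14)b - 3/14)(14b + 42) + (0)
Last nonzero remainder: 14b + 42. Dividing through by 14 gives the monic gcd b + 3.
Cancel b + 3 from numerator and denominator to get the reduced form.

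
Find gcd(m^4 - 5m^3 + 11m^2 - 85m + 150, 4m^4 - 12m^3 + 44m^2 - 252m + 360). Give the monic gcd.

m^3 + 11m - 30

Apply the Euclidean algorithm:
  m^4 - 5m^3 + 11m^2 - 85m + 150 = (1/4)(4m^4 - 12m^3 + 44m^2 - 252m + 360) + (-2m^3 - 22m + 60)
  4m^4 - 12m^3 + 44m^2 - 252m + 360 = (-2m + 6)(-2m^3 - 22m + 60) + (0)
Last nonzero remainder: -2m^3 - 22m + 60. Dividing through by -2 gives the monic gcd m^3 + 11m - 30.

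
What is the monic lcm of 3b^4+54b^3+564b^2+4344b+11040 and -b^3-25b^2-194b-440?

b^5+29b^4+386b^3+3516b^2+19608b+40480

Repeated division with remainder:
  3b^4+54b^3+564b^2+4344b+11040 = (-3b+21)(-b^3-25b^2-194b-440) + (507b^2+7098b+20280)
  -b^3-25b^2-194b-440 = (-(1/507)b-11/507)(507b^2+7098b+20280) + (0)
Last nonzero remainder: 507b^2+7098b+20280. Dividing through by 507 gives the monic gcd b^2+14b+40.
Then lcm(f, g) = f·g / gcd(f, g); expanding and making the result monic gives the answer.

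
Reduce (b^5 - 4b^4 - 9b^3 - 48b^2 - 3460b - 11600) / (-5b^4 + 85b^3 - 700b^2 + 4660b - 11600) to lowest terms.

(-b^2 - 9b - 20)/(5b - 20)

Apply the Euclidean algorithm:
  b^5 - 4b^4 - 9b^3 - 48b^2 - 3460b - 11600 = (-(1/5)b - 13/5)(-5b^4 + 85b^3 - 700b^2 + 4660b - 11600) + (72b^3 - 936b^2 + 6336b - 41760)
  -5b^4 + 85b^3 - 700b^2 + 4660b - 11600 = (-(5/72)b + 5/18)(72b^3 - 936b^2 + 6336b - 41760) + (0)
Last nonzero remainder: 72b^3 - 936b^2 + 6336b - 41760. Dividing through by 72 gives the monic gcd b^3 - 13b^2 + 88b - 580.
Cancel b^3 - 13b^2 + 88b - 580 from numerator and denominator to get the reduced form.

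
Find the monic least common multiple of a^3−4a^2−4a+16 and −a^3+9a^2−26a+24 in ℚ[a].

Euclidean algorithm in ℚ[a]:
  a^3−4a^2−4a+16 = (−1)(−a^3+9a^2−26a+24) + (5a^2−30a+40)
  −a^3+9a^2−26a+24 = (−(1/5)a+3/5)(5a^2−30a+40) + (0)
Last nonzero remainder: 5a^2−30a+40. Dividing through by 5 gives the monic gcd a^2−6a+8.
Then lcm(f, g) = f·g / gcd(f, g); expanding and making the result monic gives the answer.

a^4−7a^3+8a^2+28a−48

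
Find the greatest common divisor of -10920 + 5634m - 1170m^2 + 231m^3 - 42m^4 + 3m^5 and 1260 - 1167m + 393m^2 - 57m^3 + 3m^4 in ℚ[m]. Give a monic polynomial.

-140 + 83m - 16m^2 + m^3

Apply the Euclidean algorithm:
  3m^5 - 42m^4 + 231m^3 - 1170m^2 + 5634m - 10920 = (m + 5)(3m^4 - 57m^3 + 393m^2 - 1167m + 1260) + (123m^3 - 1968m^2 + 10209m - 17220)
  3m^4 - 57m^3 + 393m^2 - 1167m + 1260 = ((1/41)m - 3/41)(123m^3 - 1968m^2 + 10209m - 17220) + (0)
Last nonzero remainder: 123m^3 - 1968m^2 + 10209m - 17220. Dividing through by 123 gives the monic gcd m^3 - 16m^2 + 83m - 140.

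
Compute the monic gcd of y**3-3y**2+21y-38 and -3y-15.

1

Repeated division with remainder:
  y**3-3y**2+21y-38 = (-(1/3)y**2+(8/3)y-61/3)(-3y-15) + (-343)
  -3y-15 = ((3/343)y+15/343)(-343) + (0)
The last nonzero remainder is the constant -343, so the polynomials are coprime and gcd = 1.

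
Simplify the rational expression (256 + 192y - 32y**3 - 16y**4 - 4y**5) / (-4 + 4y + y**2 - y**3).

(64 + 48y + 16y**2 + 4y**3)/(-1 + y)

Euclidean algorithm in ℚ[y]:
  -4y**5 - 16y**4 - 32y**3 + 192y + 256 = (4y**2 + 20y + 68)(-y**3 + y**2 + 4y - 4) + (-132y**2 + 528)
  -y**3 + y**2 + 4y - 4 = ((1/132)y - 1/132)(-132y**2 + 528) + (0)
Last nonzero remainder: -132y**2 + 528. Dividing through by -132 gives the monic gcd y**2 - 4.
Cancel y**2 - 4 from numerator and denominator to get the reduced form.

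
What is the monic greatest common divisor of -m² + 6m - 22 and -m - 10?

Apply the Euclidean algorithm:
  -m² + 6m - 22 = (m - 16)(-m - 10) + (-182)
  -m - 10 = ((1/182)m + 5/91)(-182) + (0)
The last nonzero remainder is the constant -182, so the polynomials are coprime and gcd = 1.

1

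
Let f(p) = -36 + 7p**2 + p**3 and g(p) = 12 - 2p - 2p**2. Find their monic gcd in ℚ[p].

-6 + p + p**2

Repeated division with remainder:
  p**3 + 7p**2 - 36 = (-(1/2)p - 3)(-2p**2 - 2p + 12) + (0)
Last nonzero remainder: -2p**2 - 2p + 12. Dividing through by -2 gives the monic gcd p**2 + p - 6.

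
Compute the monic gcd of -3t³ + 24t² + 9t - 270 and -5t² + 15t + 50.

t - 5

Repeated division with remainder:
  -3t³ + 24t² + 9t - 270 = ((3/5)t - 3)(-5t² + 15t + 50) + (24t - 120)
  -5t² + 15t + 50 = (-(5/24)t - 5/12)(24t - 120) + (0)
Last nonzero remainder: 24t - 120. Dividing through by 24 gives the monic gcd t - 5.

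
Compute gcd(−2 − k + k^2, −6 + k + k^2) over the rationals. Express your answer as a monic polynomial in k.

−2 + k

By polynomial division,
  k^2 − k − 2 = (k^2 + k − 6) + (−2k + 4)
  k^2 + k − 6 = (−(1/2)k − 3/2)(−2k + 4) + (0)
Last nonzero remainder: −2k + 4. Dividing through by −2 gives the monic gcd k − 2.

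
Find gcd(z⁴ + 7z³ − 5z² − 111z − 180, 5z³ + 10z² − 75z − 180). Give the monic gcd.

z³ + 2z² − 15z − 36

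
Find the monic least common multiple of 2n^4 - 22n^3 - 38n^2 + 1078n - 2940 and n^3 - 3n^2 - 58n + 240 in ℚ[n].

n^5 - 3n^4 - 107n^3 + 387n^2 + 2842n - 11760

Euclidean algorithm in ℚ[n]:
  2n^4 - 22n^3 - 38n^2 + 1078n - 2940 = (2n - 16)(n^3 - 3n^2 - 58n + 240) + (30n^2 - 330n + 900)
  n^3 - 3n^2 - 58n + 240 = ((1/30)n + 4/15)(30n^2 - 330n + 900) + (0)
Last nonzero remainder: 30n^2 - 330n + 900. Dividing through by 30 gives the monic gcd n^2 - 11n + 30.
Then lcm(f, g) = f·g / gcd(f, g); expanding and making the result monic gives the answer.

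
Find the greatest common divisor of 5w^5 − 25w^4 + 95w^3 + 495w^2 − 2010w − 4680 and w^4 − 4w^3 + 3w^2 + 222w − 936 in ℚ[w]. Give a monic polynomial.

w^3 − 10w^2 + 63w − 156

Apply the Euclidean algorithm:
  5w^5 − 25w^4 + 95w^3 + 495w^2 − 2010w − 4680 = (5w − 5)(w^4 − 4w^3 + 3w^2 + 222w − 936) + (60w^3 − 600w^2 + 3780w − 9360)
  w^4 − 4w^3 + 3w^2 + 222w − 936 = ((1/60)w + 1/10)(60w^3 − 600w^2 + 3780w − 9360) + (0)
Last nonzero remainder: 60w^3 − 600w^2 + 3780w − 9360. Dividing through by 60 gives the monic gcd w^3 − 10w^2 + 63w − 156.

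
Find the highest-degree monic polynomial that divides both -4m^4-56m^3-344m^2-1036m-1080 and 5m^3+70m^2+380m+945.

m^2+7m+27

Repeated division with remainder:
  -4m^4-56m^3-344m^2-1036m-1080 = (-(4/5)m)(5m^3+70m^2+380m+945) + (-40m^2-280m-1080)
  5m^3+70m^2+380m+945 = (-(1/8)m-7/8)(-40m^2-280m-1080) + (0)
Last nonzero remainder: -40m^2-280m-1080. Dividing through by -40 gives the monic gcd m^2+7m+27.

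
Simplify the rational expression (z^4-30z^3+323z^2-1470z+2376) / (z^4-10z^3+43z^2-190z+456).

(z^2-20z+99)/(z^2+19)

By polynomial division,
  z^4-30z^3+323z^2-1470z+2376 = (z^4-10z^3+43z^2-190z+456) + (-20z^3+280z^2-1280z+1920)
  z^4-10z^3+43z^2-190z+456 = (-(1/20)z-1/5)(-20z^3+280z^2-1280z+1920) + (35z^2-350z+840)
  -20z^3+280z^2-1280z+1920 = (-(4/7)z+16/7)(35z^2-350z+840) + (0)
Last nonzero remainder: 35z^2-350z+840. Dividing through by 35 gives the monic gcd z^2-10z+24.
Cancel z^2-10z+24 from numerator and denominator to get the reduced form.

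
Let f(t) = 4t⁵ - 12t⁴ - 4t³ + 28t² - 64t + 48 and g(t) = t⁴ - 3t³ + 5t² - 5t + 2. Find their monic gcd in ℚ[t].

By polynomial division,
  4t⁵ - 12t⁴ - 4t³ + 28t² - 64t + 48 = (4t)(t⁴ - 3t³ + 5t² - 5t + 2) + (-24t³ + 48t² - 72t + 48)
  t⁴ - 3t³ + 5t² - 5t + 2 = (-(1/24)t + 1/24)(-24t³ + 48t² - 72t + 48) + (0)
Last nonzero remainder: -24t³ + 48t² - 72t + 48. Dividing through by -24 gives the monic gcd t³ - 2t² + 3t - 2.

t³ - 2t² + 3t - 2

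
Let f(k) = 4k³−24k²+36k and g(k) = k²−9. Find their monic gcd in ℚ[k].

k−3

Euclidean algorithm in ℚ[k]:
  4k³−24k²+36k = (4k−24)(k²−9) + (72k−216)
  k²−9 = ((1/72)k+1/24)(72k−216) + (0)
Last nonzero remainder: 72k−216. Dividing through by 72 gives the monic gcd k−3.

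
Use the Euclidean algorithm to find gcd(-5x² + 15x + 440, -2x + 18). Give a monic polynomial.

1

Apply the Euclidean algorithm:
  -5x² + 15x + 440 = ((5/2)x + 15)(-2x + 18) + (170)
  -2x + 18 = (-(1/85)x + 9/85)(170) + (0)
The last nonzero remainder is the constant 170, so the polynomials are coprime and gcd = 1.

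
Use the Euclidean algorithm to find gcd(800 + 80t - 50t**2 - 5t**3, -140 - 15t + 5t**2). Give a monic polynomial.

4 + t

Apply the Euclidean algorithm:
  -5t**3 - 50t**2 + 80t + 800 = (-t - 13)(5t**2 - 15t - 140) + (-255t - 1020)
  5t**2 - 15t - 140 = (-(1/51)t + 7/51)(-255t - 1020) + (0)
Last nonzero remainder: -255t - 1020. Dividing through by -255 gives the monic gcd t + 4.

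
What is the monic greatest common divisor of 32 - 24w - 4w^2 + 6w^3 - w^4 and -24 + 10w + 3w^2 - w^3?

Apply the Euclidean algorithm:
  -w^4 + 6w^3 - 4w^2 - 24w + 32 = (w - 3)(-w^3 + 3w^2 + 10w - 24) + (-5w^2 + 30w - 40)
  -w^3 + 3w^2 + 10w - 24 = ((1/5)w + 3/5)(-5w^2 + 30w - 40) + (0)
Last nonzero remainder: -5w^2 + 30w - 40. Dividing through by -5 gives the monic gcd w^2 - 6w + 8.

8 - 6w + w^2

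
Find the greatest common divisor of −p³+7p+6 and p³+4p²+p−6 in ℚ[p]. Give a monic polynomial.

Apply the Euclidean algorithm:
  −p³+7p+6 = (−1)(p³+4p²+p−6) + (4p²+8p)
  p³+4p²+p−6 = ((1/4)p+1/2)(4p²+8p) + (−3p−6)
  4p²+8p = (−(4/3)p)(−3p−6) + (0)
Last nonzero remainder: −3p−6. Dividing through by −3 gives the monic gcd p+2.

p+2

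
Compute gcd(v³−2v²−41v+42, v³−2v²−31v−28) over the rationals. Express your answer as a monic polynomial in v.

v−7

By polynomial division,
  v³−2v²−41v+42 = (v³−2v²−31v−28) + (−10v+70)
  v³−2v²−31v−28 = (−(1/10)v²−(1/2)v−2/5)(−10v+70) + (0)
Last nonzero remainder: −10v+70. Dividing through by −10 gives the monic gcd v−7.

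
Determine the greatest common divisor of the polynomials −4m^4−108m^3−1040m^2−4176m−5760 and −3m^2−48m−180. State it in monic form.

m^2+16m+60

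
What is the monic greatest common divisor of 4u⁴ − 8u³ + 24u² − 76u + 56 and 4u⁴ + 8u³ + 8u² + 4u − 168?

u³ − u² + 5u − 14

Euclidean algorithm in ℚ[u]:
  4u⁴ − 8u³ + 24u² − 76u + 56 = (4u⁴ + 8u³ + 8u² + 4u − 168) + (−16u³ + 16u² − 80u + 224)
  4u⁴ + 8u³ + 8u² + 4u − 168 = (−(1/4)u − 3/4)(−16u³ + 16u² − 80u + 224) + (0)
Last nonzero remainder: −16u³ + 16u² − 80u + 224. Dividing through by −16 gives the monic gcd u³ − u² + 5u − 14.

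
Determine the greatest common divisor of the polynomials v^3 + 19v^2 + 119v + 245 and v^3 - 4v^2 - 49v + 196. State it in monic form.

Euclidean algorithm in ℚ[v]:
  v^3 + 19v^2 + 119v + 245 = (v^3 - 4v^2 - 49v + 196) + (23v^2 + 168v + 49)
  v^3 - 4v^2 - 49v + 196 = ((1/23)v - 260/529)(23v^2 + 168v + 49) + ((16632/529)v + 116424/529)
  23v^2 + 168v + 49 = ((12167/16632)v + 529/2376)((16632/529)v + 116424/529) + (0)
Last nonzero remainder: (16632/529)v + 116424/529. Dividing through by 16632/529 gives the monic gcd v + 7.

v + 7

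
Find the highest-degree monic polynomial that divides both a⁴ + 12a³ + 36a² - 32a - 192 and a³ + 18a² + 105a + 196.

Euclidean algorithm in ℚ[a]:
  a⁴ + 12a³ + 36a² - 32a - 192 = (a - 6)(a³ + 18a² + 105a + 196) + (39a² + 402a + 984)
  a³ + 18a² + 105a + 196 = ((1/39)a + 100/507)(39a² + 402a + 984) + ((81/169)a + 324/169)
  39a² + 402a + 984 = ((2197/27)a + 13858/27)((81/169)a + 324/169) + (0)
Last nonzero remainder: (81/169)a + 324/169. Dividing through by 81/169 gives the monic gcd a + 4.

a + 4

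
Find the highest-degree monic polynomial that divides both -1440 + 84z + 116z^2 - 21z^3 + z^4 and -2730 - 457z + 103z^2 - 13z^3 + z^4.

-30 - 7z + z^2

By polynomial division,
  z^4 - 21z^3 + 116z^2 + 84z - 1440 = (z^4 - 13z^3 + 103z^2 - 457z - 2730) + (-8z^3 + 13z^2 + 541z + 1290)
  z^4 - 13z^3 + 103z^2 - 457z - 2730 = (-(1/8)z + 91/64)(-8z^3 + 13z^2 + 541z + 1290) + ((9737/64)z^2 - (68159/64)z - 146055/32)
  -8z^3 + 13z^2 + 541z + 1290 = (-(512/9737)z - 2752/9737)((9737/64)z^2 - (68159/64)z - 146055/32) + (0)
Last nonzero remainder: (9737/64)z^2 - (68159/64)z - 146055/32. Dividing through by 9737/64 gives the monic gcd z^2 - 7z - 30.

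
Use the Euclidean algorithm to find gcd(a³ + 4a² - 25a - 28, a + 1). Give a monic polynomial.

Repeated division with remainder:
  a³ + 4a² - 25a - 28 = (a² + 3a - 28)(a + 1) + (0)
The last nonzero remainder a + 1 is already monic.

a + 1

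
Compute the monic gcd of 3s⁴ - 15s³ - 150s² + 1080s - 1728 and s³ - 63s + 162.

s² - 9s + 18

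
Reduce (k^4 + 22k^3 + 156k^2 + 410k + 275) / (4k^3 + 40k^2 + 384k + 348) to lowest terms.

Euclidean algorithm in ℚ[k]:
  k^4 + 22k^3 + 156k^2 + 410k + 275 = ((1/4)k + 3)(4k^3 + 40k^2 + 384k + 348) + (-60k^2 - 829k - 769)
  4k^3 + 40k^2 + 384k + 348 = (-(1/15)k + 229/900)(-60k^2 - 829k - 769) + ((489301/900)k + 489301/900)
  -60k^2 - 829k - 769 = (-(54000/489301)k - 692100/489301)((489301/900)k + 489301/900) + (0)
Last nonzero remainder: (489301/900)k + 489301/900. Dividing through by 489301/900 gives the monic gcd k + 1.
Cancel k + 1 from numerator and denominator to get the reduced form.

(k^3 + 21k^2 + 135k + 275)/(4k^2 + 36k + 348)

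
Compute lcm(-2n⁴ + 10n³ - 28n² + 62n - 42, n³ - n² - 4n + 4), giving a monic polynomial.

n⁶ - 5n⁵ + 10n⁴ - 11n³ - 35n² + 124n - 84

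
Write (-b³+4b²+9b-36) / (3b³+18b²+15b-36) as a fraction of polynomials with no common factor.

(-b²+7b-12)/(3b²+9b-12)

By polynomial division,
  -b³+4b²+9b-36 = (-1/3)(3b³+18b²+15b-36) + (10b²+14b-48)
  3b³+18b²+15b-36 = ((3/10)b+69/50)(10b²+14b-48) + ((252/25)b+756/25)
  10b²+14b-48 = ((125/126)b-100/63)((252/25)b+756/25) + (0)
Last nonzero remainder: (252/25)b+756/25. Dividing through by 252/25 gives the monic gcd b+3.
Cancel b+3 from numerator and denominator to get the reduced form.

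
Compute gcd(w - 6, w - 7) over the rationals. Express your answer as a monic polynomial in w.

Repeated division with remainder:
  w - 6 = (w - 7) + (1)
  w - 7 = (w - 7)(1) + (0)
The last nonzero remainder is the constant 1, so the polynomials are coprime and gcd = 1.

1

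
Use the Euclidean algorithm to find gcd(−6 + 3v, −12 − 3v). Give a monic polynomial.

1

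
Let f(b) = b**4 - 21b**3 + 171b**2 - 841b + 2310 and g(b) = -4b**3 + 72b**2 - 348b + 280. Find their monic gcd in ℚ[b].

Repeated division with remainder:
  b**4 - 21b**3 + 171b**2 - 841b + 2310 = (-(1/4)b + 3/4)(-4b**3 + 72b**2 - 348b + 280) + (30b**2 - 510b + 2100)
  -4b**3 + 72b**2 - 348b + 280 = (-(2/15)b + 2/15)(30b**2 - 510b + 2100) + (0)
Last nonzero remainder: 30b**2 - 510b + 2100. Dividing through by 30 gives the monic gcd b**2 - 17b + 70.

b**2 - 17b + 70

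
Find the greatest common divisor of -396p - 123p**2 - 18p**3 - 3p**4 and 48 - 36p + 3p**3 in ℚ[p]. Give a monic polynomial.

4 + p

Euclidean algorithm in ℚ[p]:
  -3p**4 - 18p**3 - 123p**2 - 396p = (-p - 6)(3p**3 - 36p + 48) + (-159p**2 - 564p + 288)
  3p**3 - 36p + 48 = (-(1/53)p + 188/2809)(-159p**2 - 564p + 288) + ((20172/2809)p + 80688/2809)
  -159p**2 - 564p + 288 = (-(148877/6724)p + 16854/1681)((20172/2809)p + 80688/2809) + (0)
Last nonzero remainder: (20172/2809)p + 80688/2809. Dividing through by 20172/2809 gives the monic gcd p + 4.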